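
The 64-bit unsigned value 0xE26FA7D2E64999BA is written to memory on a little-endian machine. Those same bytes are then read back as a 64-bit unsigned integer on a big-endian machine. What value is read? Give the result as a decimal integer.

Stored little-endian, the bytes at ascending addresses are BA 99 49 E6 D2 A7 6F E2.
Read back as big-endian, the last byte is least significant, giving 0xBA9949E6D2A76FE2.
0xBA9949E6D2A76FE2 = 13445859418216820706.

13445859418216820706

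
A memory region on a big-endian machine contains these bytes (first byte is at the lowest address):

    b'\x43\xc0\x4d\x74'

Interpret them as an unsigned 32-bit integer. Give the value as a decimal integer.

In big-endian order the high byte comes first in memory.
The bytes are already most-significant first: 0x43C04D74.
0x43C04D74 = 1136676212.

1136676212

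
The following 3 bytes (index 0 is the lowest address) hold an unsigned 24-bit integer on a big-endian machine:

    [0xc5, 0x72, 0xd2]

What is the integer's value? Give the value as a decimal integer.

In big-endian order the high byte comes first in memory.
The bytes are already most-significant first: 0xC572D2.
0xC572D2 = 12939986.

12939986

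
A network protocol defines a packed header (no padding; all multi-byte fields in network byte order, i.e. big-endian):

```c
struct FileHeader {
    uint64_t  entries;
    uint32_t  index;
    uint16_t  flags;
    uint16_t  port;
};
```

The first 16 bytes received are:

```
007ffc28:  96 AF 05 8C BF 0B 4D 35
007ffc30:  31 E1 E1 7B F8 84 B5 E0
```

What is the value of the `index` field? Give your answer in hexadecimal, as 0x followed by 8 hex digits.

0x31E1E17B

`index` follows `entries` (8 bytes), so it starts at byte offset 8 and occupies 4 bytes.
Bytes at offsets 8..11: 31 E1 E1 7B.
In big-endian order the high byte comes first in memory.
The bytes are already most-significant first: 0x31E1E17B.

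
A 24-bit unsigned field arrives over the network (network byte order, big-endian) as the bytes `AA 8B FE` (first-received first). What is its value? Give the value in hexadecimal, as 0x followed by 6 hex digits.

0xAA8BFE

In big-endian order the high byte comes first in memory.
The bytes are already most-significant first: 0xAA8BFE.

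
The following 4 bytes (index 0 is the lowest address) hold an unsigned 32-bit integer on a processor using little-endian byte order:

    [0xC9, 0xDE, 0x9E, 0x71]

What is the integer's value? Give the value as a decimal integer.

1906237129

Little-endian: lowest address holds the least-significant byte.
Reassemble most-significant byte first: 71 9E DE C9 → 0x719EDEC9.
0x719EDEC9 = 1906237129.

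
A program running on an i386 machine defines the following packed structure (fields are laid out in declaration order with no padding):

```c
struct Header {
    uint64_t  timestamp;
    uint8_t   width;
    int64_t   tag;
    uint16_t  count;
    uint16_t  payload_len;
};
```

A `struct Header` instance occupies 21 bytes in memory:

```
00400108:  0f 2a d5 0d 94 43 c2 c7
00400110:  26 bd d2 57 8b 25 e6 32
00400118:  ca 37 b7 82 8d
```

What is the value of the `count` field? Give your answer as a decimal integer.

`count` follows `timestamp` (8 B), `width` (1 B), `tag` (8 B), so it starts at offset 8 + 1 + 8 = 17 and occupies 2 bytes.
Bytes at offsets 17..18: 37 B7.
Little-endian: lowest address holds the least-significant byte.
Reassemble most-significant byte first: B7 37 → 0xB737.
0xB737 = 46903.

46903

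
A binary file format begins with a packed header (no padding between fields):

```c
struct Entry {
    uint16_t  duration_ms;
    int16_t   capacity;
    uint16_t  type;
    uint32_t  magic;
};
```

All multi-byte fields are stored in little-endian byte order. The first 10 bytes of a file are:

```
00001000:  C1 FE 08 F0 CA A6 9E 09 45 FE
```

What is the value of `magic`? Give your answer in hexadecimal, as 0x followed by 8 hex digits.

`magic` follows `duration_ms` (2 B), `capacity` (2 B), `type` (2 B), so it starts at offset 2 + 2 + 2 = 6 and occupies 4 bytes.
Bytes at offsets 6..9: 9E 09 45 FE.
Little-endian stores the least-significant byte at the lowest address.
Reassemble most-significant byte first: FE 45 09 9E → 0xFE45099E.

0xFE45099E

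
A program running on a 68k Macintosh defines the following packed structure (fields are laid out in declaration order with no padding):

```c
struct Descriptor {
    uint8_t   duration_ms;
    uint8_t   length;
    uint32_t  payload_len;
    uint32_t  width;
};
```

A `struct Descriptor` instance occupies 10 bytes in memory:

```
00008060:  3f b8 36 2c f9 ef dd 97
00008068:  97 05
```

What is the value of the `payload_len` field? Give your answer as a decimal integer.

908917231

`payload_len` follows `duration_ms` (1 B), `length` (1 B), so it starts at offset 1 + 1 = 2 and occupies 4 bytes.
Bytes at offsets 2..5: 36 2C F9 EF.
In big-endian order the high byte comes first in memory.
The bytes are already most-significant first: 0x362CF9EF.
0x362CF9EF = 908917231.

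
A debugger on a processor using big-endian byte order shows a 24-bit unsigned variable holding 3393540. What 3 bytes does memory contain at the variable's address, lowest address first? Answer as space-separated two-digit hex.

33 C8 04

3393540 in hexadecimal, padded to 24 bits, is 0x33C804.
Split into bytes (most-significant first): 33 C8 04.
Big-endian stores the most-significant byte at the lowest address.
So the memory order matches the most-significant-first order: 33 C8 04.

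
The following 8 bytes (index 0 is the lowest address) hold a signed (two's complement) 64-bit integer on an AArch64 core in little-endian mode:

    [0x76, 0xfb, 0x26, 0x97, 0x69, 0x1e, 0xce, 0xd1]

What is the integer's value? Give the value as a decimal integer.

Little-endian stores the least-significant byte at the lowest address.
Reassemble most-significant byte first: D1 CE 1E 69 97 26 FB 76 → 0xD1CE1E699726FB76.
Top bit is set, so as a signed 64-bit value this is 0xD1CE1E699726FB76 − 2^64 = -3328689635723904138.

-3328689635723904138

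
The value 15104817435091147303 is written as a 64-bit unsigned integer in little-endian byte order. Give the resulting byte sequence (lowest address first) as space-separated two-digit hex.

27 1A BC AF 6D 17 9F D1

15104817435091147303 in hexadecimal, padded to 64 bits, is 0xD19F176DAFBC1A27.
Split into bytes (most-significant first): D1 9F 17 6D AF BC 1A 27.
Little-endian: lowest address holds the least-significant byte.
So at ascending addresses the bytes are 27 1A BC AF 6D 17 9F D1.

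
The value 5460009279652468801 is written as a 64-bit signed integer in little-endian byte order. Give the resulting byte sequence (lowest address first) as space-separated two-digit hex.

41 98 05 F0 82 D9 C5 4B

5460009279652468801 in hexadecimal, padded to 64 bits, is 0x4BC5D982F0059841.
Split into bytes (most-significant first): 4B C5 D9 82 F0 05 98 41.
Little-endian stores the least-significant byte at the lowest address.
So at ascending addresses the bytes are 41 98 05 F0 82 D9 C5 4B.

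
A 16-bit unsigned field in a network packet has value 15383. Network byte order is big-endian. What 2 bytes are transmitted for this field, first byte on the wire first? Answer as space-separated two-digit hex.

15383 in hexadecimal, padded to 16 bits, is 0x3C17.
Split into bytes (most-significant first): 3C 17.
Big-endian: lowest address holds the most-significant byte.
So the memory order matches the most-significant-first order: 3C 17.

3C 17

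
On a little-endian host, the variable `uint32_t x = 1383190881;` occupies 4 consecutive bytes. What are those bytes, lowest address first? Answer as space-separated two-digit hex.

1383190881 in hexadecimal, padded to 32 bits, is 0x5271D161.
Split into bytes (most-significant first): 52 71 D1 61.
Little-endian stores the least-significant byte at the lowest address.
So at ascending addresses the bytes are 61 D1 71 52.

61 D1 71 52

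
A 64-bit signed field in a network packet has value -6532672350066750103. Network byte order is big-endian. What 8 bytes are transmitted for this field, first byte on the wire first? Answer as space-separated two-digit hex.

Two's complement of -6532672350066750103 in 64 bits: 6532672350066750103 = 0x5AA8B6E40BBEB297; invert → 0xA557491BF4414D68; add 1 → 0xA557491BF4414D69.
Split into bytes (most-significant first): A5 57 49 1B F4 41 4D 69.
Big-endian: lowest address holds the most-significant byte.
So the memory order matches the most-significant-first order: A5 57 49 1B F4 41 4D 69.

A5 57 49 1B F4 41 4D 69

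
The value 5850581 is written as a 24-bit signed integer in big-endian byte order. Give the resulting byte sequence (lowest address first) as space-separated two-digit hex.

5850581 in hexadecimal, padded to 24 bits, is 0x5945D5.
Split into bytes (most-significant first): 59 45 D5.
Big-endian: lowest address holds the most-significant byte.
So the memory order matches the most-significant-first order: 59 45 D5.

59 45 D5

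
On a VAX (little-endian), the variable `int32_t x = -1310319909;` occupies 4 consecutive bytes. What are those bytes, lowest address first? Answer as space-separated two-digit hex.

Two's complement of -1310319909 in 32 bits: 1310319909 = 0x4E19E525; invert → 0xB1E61ADA; add 1 → 0xB1E61ADB.
Split into bytes (most-significant first): B1 E6 1A DB.
Little-endian stores the least-significant byte at the lowest address.
So at ascending addresses the bytes are DB 1A E6 B1.

DB 1A E6 B1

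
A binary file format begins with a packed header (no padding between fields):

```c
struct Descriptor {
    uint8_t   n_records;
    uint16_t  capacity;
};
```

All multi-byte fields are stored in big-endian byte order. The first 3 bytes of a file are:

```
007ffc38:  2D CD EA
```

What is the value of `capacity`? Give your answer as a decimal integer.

52714

`capacity` follows `n_records` (1 byte), so it starts at byte offset 1 and occupies 2 bytes.
Bytes at offsets 1..2: CD EA.
In big-endian order the high byte comes first in memory.
The bytes are already most-significant first: 0xCDEA.
0xCDEA = 52714.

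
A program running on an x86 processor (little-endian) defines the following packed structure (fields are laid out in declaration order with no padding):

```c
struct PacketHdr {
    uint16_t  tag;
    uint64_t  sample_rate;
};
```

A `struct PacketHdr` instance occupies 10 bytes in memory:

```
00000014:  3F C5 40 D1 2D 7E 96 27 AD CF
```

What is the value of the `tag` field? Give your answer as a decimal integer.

50495

`tag` is the first field, at byte offset 0, occupying 2 bytes.
Bytes at offsets 0..1: 3F C5.
In little-endian order the low byte comes first in memory.
Reassemble most-significant byte first: C5 3F → 0xC53F.
0xC53F = 50495.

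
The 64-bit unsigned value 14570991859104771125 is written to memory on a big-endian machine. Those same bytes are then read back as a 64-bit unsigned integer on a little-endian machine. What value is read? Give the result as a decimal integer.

3849465232888903370

14570991859104771125 in 64-bit hexadecimal is 0xCA368FE53B0C6C35.
Stored big-endian, the bytes at ascending addresses are CA 36 8F E5 3B 0C 6C 35.
Read back as little-endian, the first byte is least significant, giving 0x356C0C3BE58F36CA.
0x356C0C3BE58F36CA = 3849465232888903370.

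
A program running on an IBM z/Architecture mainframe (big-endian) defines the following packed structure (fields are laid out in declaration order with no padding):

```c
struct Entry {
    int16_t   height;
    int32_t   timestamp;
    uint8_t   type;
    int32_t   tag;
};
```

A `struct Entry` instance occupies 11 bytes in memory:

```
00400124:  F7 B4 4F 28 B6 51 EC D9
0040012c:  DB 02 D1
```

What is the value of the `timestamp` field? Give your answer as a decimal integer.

1328068177

`timestamp` follows `height` (2 bytes), so it starts at byte offset 2 and occupies 4 bytes.
Bytes at offsets 2..5: 4F 28 B6 51.
In big-endian order the high byte comes first in memory.
The bytes are already most-significant first: 0x4F28B651.
0x4F28B651 = 1328068177.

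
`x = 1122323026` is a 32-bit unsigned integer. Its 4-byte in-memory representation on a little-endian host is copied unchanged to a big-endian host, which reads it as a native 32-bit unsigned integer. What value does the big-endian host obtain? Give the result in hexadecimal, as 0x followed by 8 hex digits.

1122323026 in 32-bit hexadecimal is 0x42E54A52.
Stored little-endian, the bytes at ascending addresses are 52 4A E5 42.
Read back as big-endian, the last byte is least significant, giving 0x524AE542.

0x524AE542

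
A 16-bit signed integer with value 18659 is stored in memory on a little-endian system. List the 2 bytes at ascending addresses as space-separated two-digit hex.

18659 in hexadecimal, padded to 16 bits, is 0x48E3.
Split into bytes (most-significant first): 48 E3.
In little-endian order the low byte comes first in memory.
So at ascending addresses the bytes are E3 48.

E3 48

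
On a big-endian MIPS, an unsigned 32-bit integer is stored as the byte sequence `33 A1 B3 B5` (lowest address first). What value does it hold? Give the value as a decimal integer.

866235317

In big-endian order the high byte comes first in memory.
The bytes are already most-significant first: 0x33A1B3B5.
0x33A1B3B5 = 866235317.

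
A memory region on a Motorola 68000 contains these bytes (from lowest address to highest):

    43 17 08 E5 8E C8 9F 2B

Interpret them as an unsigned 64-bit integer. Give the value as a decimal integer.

In big-endian order the high byte comes first in memory.
The bytes are already most-significant first: 0x431708E58EC89F2B.
0x431708E58EC89F2B = 4834342507041562411.

4834342507041562411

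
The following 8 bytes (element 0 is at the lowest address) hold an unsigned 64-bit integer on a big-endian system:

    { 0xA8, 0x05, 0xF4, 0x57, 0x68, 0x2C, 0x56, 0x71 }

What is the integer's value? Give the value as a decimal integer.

Big-endian: lowest address holds the most-significant byte.
The bytes are already most-significant first: 0xA805F457682C5671.
0xA805F457682C5671 = 12107351829502514801.

12107351829502514801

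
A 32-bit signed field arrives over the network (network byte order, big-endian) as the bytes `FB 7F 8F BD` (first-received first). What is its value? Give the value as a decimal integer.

-75526211

In big-endian order the high byte comes first in memory.
The bytes are already most-significant first: 0xFB7F8FBD.
Top bit is set, so as a signed 32-bit value this is 0xFB7F8FBD − 2^32 = -75526211.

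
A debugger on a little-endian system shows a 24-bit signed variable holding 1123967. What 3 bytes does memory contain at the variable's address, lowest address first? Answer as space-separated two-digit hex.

1123967 in hexadecimal, padded to 24 bits, is 0x11267F.
Split into bytes (most-significant first): 11 26 7F.
Little-endian: lowest address holds the least-significant byte.
So at ascending addresses the bytes are 7F 26 11.

7F 26 11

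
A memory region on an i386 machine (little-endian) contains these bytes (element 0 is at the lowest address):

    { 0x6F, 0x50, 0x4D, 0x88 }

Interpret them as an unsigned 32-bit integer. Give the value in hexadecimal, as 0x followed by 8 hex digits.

Little-endian: lowest address holds the least-significant byte.
Reassemble most-significant byte first: 88 4D 50 6F → 0x884D506F.

0x884D506F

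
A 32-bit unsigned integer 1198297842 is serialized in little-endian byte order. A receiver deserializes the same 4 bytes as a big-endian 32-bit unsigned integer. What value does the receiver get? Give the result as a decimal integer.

1198297842 in 32-bit hexadecimal is 0x476C92F2.
Stored little-endian, the bytes at ascending addresses are F2 92 6C 47.
Read back as big-endian, the last byte is least significant, giving 0xF2926C47.
0xF2926C47 = 4069682247.

4069682247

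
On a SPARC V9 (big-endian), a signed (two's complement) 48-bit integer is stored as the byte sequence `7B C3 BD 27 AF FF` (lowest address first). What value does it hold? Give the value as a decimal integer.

136080622333951

Big-endian stores the most-significant byte at the lowest address.
The bytes are already most-significant first: 0x7BC3BD27AFFF.
0x7BC3BD27AFFF = 136080622333951.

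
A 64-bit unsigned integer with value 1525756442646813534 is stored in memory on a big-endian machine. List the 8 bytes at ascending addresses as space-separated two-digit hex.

15 2C 93 66 99 BA 1B 5E

1525756442646813534 in hexadecimal, padded to 64 bits, is 0x152C936699BA1B5E.
Split into bytes (most-significant first): 15 2C 93 66 99 BA 1B 5E.
In big-endian order the high byte comes first in memory.
So the memory order matches the most-significant-first order: 15 2C 93 66 99 BA 1B 5E.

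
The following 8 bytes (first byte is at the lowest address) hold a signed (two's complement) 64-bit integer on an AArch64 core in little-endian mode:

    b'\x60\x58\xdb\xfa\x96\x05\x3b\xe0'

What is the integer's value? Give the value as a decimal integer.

Little-endian: lowest address holds the least-significant byte.
Reassemble most-significant byte first: E0 3B 05 96 FA DB 58 60 → 0xE03B0596FADB5860.
Top bit is set, so as a signed 64-bit value this is 0xE03B0596FADB5860 − 2^64 = -2289229839575852960.

-2289229839575852960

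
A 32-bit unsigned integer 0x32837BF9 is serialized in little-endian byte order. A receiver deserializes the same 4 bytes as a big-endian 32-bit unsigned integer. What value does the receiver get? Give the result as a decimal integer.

Stored little-endian, the bytes at ascending addresses are F9 7B 83 32.
Read back as big-endian, the last byte is least significant, giving 0xF97B8332.
0xF97B8332 = 4185621298.

4185621298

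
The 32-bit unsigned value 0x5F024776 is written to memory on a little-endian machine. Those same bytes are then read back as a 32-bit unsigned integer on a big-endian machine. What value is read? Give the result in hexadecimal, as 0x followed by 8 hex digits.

Stored little-endian, the bytes at ascending addresses are 76 47 02 5F.
Read back as big-endian, the last byte is least significant, giving 0x7647025F.

0x7647025F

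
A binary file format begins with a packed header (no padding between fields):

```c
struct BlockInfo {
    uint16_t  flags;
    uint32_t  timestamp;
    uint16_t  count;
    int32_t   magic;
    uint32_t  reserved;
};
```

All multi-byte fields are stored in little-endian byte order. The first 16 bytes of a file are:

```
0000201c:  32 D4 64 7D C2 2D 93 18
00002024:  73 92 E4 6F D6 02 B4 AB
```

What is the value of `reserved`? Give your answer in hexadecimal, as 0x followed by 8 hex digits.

0xABB402D6

`reserved` follows `flags` (2 B), `timestamp` (4 B), `count` (2 B), `magic` (4 B), so it starts at offset 2 + 4 + 2 + 4 = 12 and occupies 4 bytes.
Bytes at offsets 12..15: D6 02 B4 AB.
In little-endian order the low byte comes first in memory.
Reassemble most-significant byte first: AB B4 02 D6 → 0xABB402D6.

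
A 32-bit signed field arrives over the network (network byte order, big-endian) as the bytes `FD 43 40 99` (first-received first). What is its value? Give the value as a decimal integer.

-45924199

Big-endian: lowest address holds the most-significant byte.
The bytes are already most-significant first: 0xFD434099.
Top bit is set, so as a signed 32-bit value this is 0xFD434099 − 2^32 = -45924199.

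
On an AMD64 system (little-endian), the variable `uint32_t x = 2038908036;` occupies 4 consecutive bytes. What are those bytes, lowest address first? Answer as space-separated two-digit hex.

2038908036 in hexadecimal, padded to 32 bits, is 0x79874484.
Split into bytes (most-significant first): 79 87 44 84.
In little-endian order the low byte comes first in memory.
So at ascending addresses the bytes are 84 44 87 79.

84 44 87 79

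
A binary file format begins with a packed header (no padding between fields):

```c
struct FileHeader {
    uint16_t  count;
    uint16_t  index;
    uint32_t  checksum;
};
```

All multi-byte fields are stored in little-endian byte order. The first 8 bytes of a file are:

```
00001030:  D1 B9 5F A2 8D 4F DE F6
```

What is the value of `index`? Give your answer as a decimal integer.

41567

`index` follows `count` (2 bytes), so it starts at byte offset 2 and occupies 2 bytes.
Bytes at offsets 2..3: 5F A2.
In little-endian order the low byte comes first in memory.
Reassemble most-significant byte first: A2 5F → 0xA25F.
0xA25F = 41567.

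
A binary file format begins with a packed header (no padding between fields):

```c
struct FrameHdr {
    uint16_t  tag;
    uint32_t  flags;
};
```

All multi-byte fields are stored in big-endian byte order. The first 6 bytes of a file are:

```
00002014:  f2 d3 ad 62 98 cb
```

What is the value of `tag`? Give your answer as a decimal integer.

62163

`tag` is the first field, at byte offset 0, occupying 2 bytes.
Bytes at offsets 0..1: F2 D3.
Big-endian: lowest address holds the most-significant byte.
The bytes are already most-significant first: 0xF2D3.
0xF2D3 = 62163.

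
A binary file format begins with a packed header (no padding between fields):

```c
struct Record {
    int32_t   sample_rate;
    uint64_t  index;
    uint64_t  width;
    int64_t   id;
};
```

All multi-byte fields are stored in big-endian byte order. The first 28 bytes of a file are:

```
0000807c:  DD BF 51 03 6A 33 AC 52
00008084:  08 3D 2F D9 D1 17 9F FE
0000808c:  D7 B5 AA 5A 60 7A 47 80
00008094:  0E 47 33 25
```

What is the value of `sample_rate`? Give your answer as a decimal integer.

`sample_rate` is the first field, at byte offset 0, occupying 4 bytes.
Bytes at offsets 0..3: DD BF 51 03.
Big-endian stores the most-significant byte at the lowest address.
The bytes are already most-significant first: 0xDDBF5103.
Top bit is set, so as a signed 32-bit value this is 0xDDBF5103 − 2^32 = -574664445.

-574664445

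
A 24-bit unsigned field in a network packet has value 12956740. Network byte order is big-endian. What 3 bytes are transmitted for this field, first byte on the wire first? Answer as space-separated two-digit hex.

12956740 in hexadecimal, padded to 24 bits, is 0xC5B444.
Split into bytes (most-significant first): C5 B4 44.
Big-endian: lowest address holds the most-significant byte.
So the memory order matches the most-significant-first order: C5 B4 44.

C5 B4 44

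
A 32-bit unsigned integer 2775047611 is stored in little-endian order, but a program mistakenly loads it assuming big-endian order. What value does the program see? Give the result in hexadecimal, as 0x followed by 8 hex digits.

2775047611 in 32-bit hexadecimal is 0xA567DDBB.
Stored little-endian, the bytes at ascending addresses are BB DD 67 A5.
Read back as big-endian, the last byte is least significant, giving 0xBBDD67A5.

0xBBDD67A5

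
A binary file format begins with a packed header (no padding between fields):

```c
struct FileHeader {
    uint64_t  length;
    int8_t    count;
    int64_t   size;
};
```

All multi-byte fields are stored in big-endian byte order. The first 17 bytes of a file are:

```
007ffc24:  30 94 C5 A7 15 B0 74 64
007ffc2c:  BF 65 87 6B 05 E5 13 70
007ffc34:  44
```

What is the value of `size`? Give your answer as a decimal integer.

`size` follows `length` (8 B), `count` (1 B), so it starts at offset 8 + 1 = 9 and occupies 8 bytes.
Bytes at offsets 9..16: 65 87 6B 05 E5 13 70 44.
Big-endian stores the most-significant byte at the lowest address.
The bytes are already most-significant first: 0x65876B05E5137044.
0x65876B05E5137044 = 7315933792748924996.

7315933792748924996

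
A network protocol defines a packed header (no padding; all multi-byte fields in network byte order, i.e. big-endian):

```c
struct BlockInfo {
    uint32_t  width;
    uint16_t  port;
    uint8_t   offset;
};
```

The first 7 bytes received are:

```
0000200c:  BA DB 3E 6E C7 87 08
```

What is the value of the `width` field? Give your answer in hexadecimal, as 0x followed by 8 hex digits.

0xBADB3E6E

`width` is the first field, at byte offset 0, occupying 4 bytes.
Bytes at offsets 0..3: BA DB 3E 6E.
In big-endian order the high byte comes first in memory.
The bytes are already most-significant first: 0xBADB3E6E.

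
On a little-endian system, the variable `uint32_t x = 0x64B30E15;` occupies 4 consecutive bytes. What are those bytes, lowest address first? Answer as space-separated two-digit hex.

15 0E B3 64

Split into bytes (most-significant first): 64 B3 0E 15.
Little-endian stores the least-significant byte at the lowest address.
So at ascending addresses the bytes are 15 0E B3 64.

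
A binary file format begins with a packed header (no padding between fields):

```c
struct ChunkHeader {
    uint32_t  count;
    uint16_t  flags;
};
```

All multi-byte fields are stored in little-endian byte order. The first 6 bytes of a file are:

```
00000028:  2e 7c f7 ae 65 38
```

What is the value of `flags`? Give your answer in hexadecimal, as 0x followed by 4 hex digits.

0x3865

`flags` follows `count` (4 bytes), so it starts at byte offset 4 and occupies 2 bytes.
Bytes at offsets 4..5: 65 38.
In little-endian order the low byte comes first in memory.
Reassemble most-significant byte first: 38 65 → 0x3865.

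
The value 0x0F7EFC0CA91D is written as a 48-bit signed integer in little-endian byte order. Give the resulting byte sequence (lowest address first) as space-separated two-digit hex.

Split into bytes (most-significant first): 0F 7E FC 0C A9 1D.
Little-endian stores the least-significant byte at the lowest address.
So at ascending addresses the bytes are 1D A9 0C FC 7E 0F.

1D A9 0C FC 7E 0F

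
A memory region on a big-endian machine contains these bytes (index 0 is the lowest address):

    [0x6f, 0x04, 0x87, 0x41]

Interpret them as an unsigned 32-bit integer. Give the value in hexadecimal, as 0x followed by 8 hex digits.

Big-endian: lowest address holds the most-significant byte.
The bytes are already most-significant first: 0x6F048741.

0x6F048741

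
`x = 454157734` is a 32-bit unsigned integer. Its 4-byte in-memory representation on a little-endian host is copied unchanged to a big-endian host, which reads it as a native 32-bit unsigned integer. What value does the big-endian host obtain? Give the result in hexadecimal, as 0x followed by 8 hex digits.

0xA6E5111B

454157734 in 32-bit hexadecimal is 0x1B11E5A6.
Stored little-endian, the bytes at ascending addresses are A6 E5 11 1B.
Read back as big-endian, the last byte is least significant, giving 0xA6E5111B.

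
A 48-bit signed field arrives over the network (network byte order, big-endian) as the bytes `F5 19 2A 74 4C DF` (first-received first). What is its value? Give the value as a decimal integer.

-11986541458209

Big-endian stores the most-significant byte at the lowest address.
The bytes are already most-significant first: 0xF5192A744CDF.
Top bit is set, so as a signed 48-bit value this is 0xF5192A744CDF − 2^48 = -11986541458209.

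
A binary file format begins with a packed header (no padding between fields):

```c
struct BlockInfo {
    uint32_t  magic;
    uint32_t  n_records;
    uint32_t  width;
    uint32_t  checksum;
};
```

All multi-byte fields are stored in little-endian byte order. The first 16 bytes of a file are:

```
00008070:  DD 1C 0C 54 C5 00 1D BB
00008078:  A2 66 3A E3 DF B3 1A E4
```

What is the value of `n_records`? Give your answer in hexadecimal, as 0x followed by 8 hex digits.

0xBB1D00C5

`n_records` follows `magic` (4 bytes), so it starts at byte offset 4 and occupies 4 bytes.
Bytes at offsets 4..7: C5 00 1D BB.
In little-endian order the low byte comes first in memory.
Reassemble most-significant byte first: BB 1D 00 C5 → 0xBB1D00C5.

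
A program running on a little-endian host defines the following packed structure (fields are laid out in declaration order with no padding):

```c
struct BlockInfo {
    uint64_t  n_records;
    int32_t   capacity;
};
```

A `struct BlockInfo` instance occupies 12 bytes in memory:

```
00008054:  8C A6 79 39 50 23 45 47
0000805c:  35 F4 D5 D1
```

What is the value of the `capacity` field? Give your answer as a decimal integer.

-774507467

`capacity` follows `n_records` (8 bytes), so it starts at byte offset 8 and occupies 4 bytes.
Bytes at offsets 8..11: 35 F4 D5 D1.
Little-endian stores the least-significant byte at the lowest address.
Reassemble most-significant byte first: D1 D5 F4 35 → 0xD1D5F435.
Top bit is set, so as a signed 32-bit value this is 0xD1D5F435 − 2^32 = -774507467.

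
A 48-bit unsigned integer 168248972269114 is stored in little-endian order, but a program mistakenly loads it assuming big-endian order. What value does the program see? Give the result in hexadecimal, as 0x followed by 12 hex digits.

0x3AD639840599

168248972269114 in 48-bit hexadecimal is 0x99058439D63A.
Stored little-endian, the bytes at ascending addresses are 3A D6 39 84 05 99.
Read back as big-endian, the last byte is least significant, giving 0x3AD639840599.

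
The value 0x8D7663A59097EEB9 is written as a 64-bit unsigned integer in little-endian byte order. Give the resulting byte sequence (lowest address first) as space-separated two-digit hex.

B9 EE 97 90 A5 63 76 8D

Split into bytes (most-significant first): 8D 76 63 A5 90 97 EE B9.
In little-endian order the low byte comes first in memory.
So at ascending addresses the bytes are B9 EE 97 90 A5 63 76 8D.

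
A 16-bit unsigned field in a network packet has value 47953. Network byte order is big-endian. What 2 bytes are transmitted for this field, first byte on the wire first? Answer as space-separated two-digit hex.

47953 in hexadecimal, padded to 16 bits, is 0xBB51.
Split into bytes (most-significant first): BB 51.
In big-endian order the high byte comes first in memory.
So the memory order matches the most-significant-first order: BB 51.

BB 51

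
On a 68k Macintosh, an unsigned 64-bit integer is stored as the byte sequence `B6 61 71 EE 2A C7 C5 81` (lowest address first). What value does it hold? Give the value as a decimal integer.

Big-endian: lowest address holds the most-significant byte.
The bytes are already most-significant first: 0xB66171EE2AC7C581.
0xB66171EE2AC7C581 = 13141910455377708417.

13141910455377708417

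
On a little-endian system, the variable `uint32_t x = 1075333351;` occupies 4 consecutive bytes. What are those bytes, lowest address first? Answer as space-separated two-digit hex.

1075333351 in hexadecimal, padded to 32 bits, is 0x401848E7.
Split into bytes (most-significant first): 40 18 48 E7.
In little-endian order the low byte comes first in memory.
So at ascending addresses the bytes are E7 48 18 40.

E7 48 18 40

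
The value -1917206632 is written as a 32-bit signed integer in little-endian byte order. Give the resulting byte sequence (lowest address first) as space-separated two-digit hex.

Two's complement of -1917206632 in 32 bits: 1917206632 = 0x72464068; invert → 0x8DB9BF97; add 1 → 0x8DB9BF98.
Split into bytes (most-significant first): 8D B9 BF 98.
Little-endian: lowest address holds the least-significant byte.
So at ascending addresses the bytes are 98 BF B9 8D.

98 BF B9 8D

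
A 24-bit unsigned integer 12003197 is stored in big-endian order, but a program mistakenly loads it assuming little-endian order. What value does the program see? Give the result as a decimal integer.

12003197 in 24-bit hexadecimal is 0xB7277D.
Stored big-endian, the bytes at ascending addresses are B7 27 7D.
Read back as little-endian, the first byte is least significant, giving 0x7D27B7.
0x7D27B7 = 8202167.

8202167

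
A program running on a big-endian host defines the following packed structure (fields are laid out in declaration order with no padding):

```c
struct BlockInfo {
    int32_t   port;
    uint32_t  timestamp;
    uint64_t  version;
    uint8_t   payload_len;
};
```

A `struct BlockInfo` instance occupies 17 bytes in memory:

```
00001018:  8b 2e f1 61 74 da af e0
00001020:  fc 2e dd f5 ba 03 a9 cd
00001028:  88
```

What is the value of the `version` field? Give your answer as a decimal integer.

`version` follows `port` (4 B), `timestamp` (4 B), so it starts at offset 4 + 4 = 8 and occupies 8 bytes.
Bytes at offsets 8..15: FC 2E DD F5 BA 03 A9 CD.
Big-endian: lowest address holds the most-significant byte.
The bytes are already most-significant first: 0xFC2EDDF5BA03A9CD.
0xFC2EDDF5BA03A9CD = 18171705593944058317.

18171705593944058317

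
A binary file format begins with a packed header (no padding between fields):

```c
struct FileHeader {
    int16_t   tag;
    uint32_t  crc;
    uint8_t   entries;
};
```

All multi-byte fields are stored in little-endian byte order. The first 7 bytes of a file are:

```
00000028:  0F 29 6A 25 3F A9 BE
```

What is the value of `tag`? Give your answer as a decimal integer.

`tag` is the first field, at byte offset 0, occupying 2 bytes.
Bytes at offsets 0..1: 0F 29.
In little-endian order the low byte comes first in memory.
Reassemble most-significant byte first: 29 0F → 0x290F.
0x290F = 10511.

10511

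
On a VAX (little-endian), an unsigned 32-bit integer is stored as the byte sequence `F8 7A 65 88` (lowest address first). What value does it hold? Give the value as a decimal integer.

2288351992

Little-endian stores the least-significant byte at the lowest address.
Reassemble most-significant byte first: 88 65 7A F8 → 0x88657AF8.
0x88657AF8 = 2288351992.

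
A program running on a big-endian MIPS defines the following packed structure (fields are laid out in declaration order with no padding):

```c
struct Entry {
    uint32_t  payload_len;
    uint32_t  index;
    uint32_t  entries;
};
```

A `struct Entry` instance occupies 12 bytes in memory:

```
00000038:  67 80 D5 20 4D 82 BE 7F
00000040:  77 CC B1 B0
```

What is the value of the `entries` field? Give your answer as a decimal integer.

2009903536

`entries` follows `payload_len` (4 B), `index` (4 B), so it starts at offset 4 + 4 = 8 and occupies 4 bytes.
Bytes at offsets 8..11: 77 CC B1 B0.
Big-endian stores the most-significant byte at the lowest address.
The bytes are already most-significant first: 0x77CCB1B0.
0x77CCB1B0 = 2009903536.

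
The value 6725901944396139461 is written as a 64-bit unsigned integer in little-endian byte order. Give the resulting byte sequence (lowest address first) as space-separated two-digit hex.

6725901944396139461 in hexadecimal, padded to 64 bits, is 0x5D57342EDDD74BC5.
Split into bytes (most-significant first): 5D 57 34 2E DD D7 4B C5.
In little-endian order the low byte comes first in memory.
So at ascending addresses the bytes are C5 4B D7 DD 2E 34 57 5D.

C5 4B D7 DD 2E 34 57 5D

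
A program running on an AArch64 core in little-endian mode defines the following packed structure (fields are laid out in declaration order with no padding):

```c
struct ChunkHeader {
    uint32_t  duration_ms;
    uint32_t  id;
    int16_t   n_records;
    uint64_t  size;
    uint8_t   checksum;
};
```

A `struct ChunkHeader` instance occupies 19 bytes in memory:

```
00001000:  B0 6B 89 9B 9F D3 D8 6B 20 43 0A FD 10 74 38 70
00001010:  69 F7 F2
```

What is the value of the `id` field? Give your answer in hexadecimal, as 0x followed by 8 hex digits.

0x6BD8D39F

`id` follows `duration_ms` (4 bytes), so it starts at byte offset 4 and occupies 4 bytes.
Bytes at offsets 4..7: 9F D3 D8 6B.
Little-endian stores the least-significant byte at the lowest address.
Reassemble most-significant byte first: 6B D8 D3 9F → 0x6BD8D39F.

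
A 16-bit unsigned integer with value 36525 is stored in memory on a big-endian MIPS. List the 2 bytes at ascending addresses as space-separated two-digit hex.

36525 in hexadecimal, padded to 16 bits, is 0x8EAD.
Split into bytes (most-significant first): 8E AD.
In big-endian order the high byte comes first in memory.
So the memory order matches the most-significant-first order: 8E AD.

8E AD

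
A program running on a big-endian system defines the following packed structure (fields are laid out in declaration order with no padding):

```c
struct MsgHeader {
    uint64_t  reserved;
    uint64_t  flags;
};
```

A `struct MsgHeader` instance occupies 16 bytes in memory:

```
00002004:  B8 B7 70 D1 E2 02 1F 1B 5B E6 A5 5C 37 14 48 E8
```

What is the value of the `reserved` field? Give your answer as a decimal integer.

13310231270459055899

`reserved` is the first field, at byte offset 0, occupying 8 bytes.
Bytes at offsets 0..7: B8 B7 70 D1 E2 02 1F 1B.
In big-endian order the high byte comes first in memory.
The bytes are already most-significant first: 0xB8B770D1E2021F1B.
0xB8B770D1E2021F1B = 13310231270459055899.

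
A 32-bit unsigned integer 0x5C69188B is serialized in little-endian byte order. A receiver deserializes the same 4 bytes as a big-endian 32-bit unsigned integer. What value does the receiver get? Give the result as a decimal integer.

2333632860

Stored little-endian, the bytes at ascending addresses are 8B 18 69 5C.
Read back as big-endian, the last byte is least significant, giving 0x8B18695C.
0x8B18695C = 2333632860.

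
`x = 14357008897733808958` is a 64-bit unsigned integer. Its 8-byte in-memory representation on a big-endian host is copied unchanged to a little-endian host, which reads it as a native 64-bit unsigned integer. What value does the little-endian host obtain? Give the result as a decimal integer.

4527115546232569543

14357008897733808958 in 64-bit hexadecimal is 0xC73E57869A8BD33E.
Stored big-endian, the bytes at ascending addresses are C7 3E 57 86 9A 8B D3 3E.
Read back as little-endian, the first byte is least significant, giving 0x3ED38B9A86573EC7.
0x3ED38B9A86573EC7 = 4527115546232569543.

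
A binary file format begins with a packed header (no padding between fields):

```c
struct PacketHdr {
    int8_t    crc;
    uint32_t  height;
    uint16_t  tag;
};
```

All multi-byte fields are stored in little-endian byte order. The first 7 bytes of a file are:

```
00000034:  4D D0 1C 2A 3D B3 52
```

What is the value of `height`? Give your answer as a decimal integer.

`height` follows `crc` (1 byte), so it starts at byte offset 1 and occupies 4 bytes.
Bytes at offsets 1..4: D0 1C 2A 3D.
In little-endian order the low byte comes first in memory.
Reassemble most-significant byte first: 3D 2A 1C D0 → 0x3D2A1CD0.
0x3D2A1CD0 = 1026170064.

1026170064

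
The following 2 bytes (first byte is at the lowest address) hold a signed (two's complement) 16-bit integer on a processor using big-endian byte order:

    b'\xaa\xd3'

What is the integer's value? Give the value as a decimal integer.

-21805

Big-endian stores the most-significant byte at the lowest address.
The bytes are already most-significant first: 0xAAD3.
Top bit is set, so as a signed 16-bit value this is 0xAAD3 − 2^16 = -21805.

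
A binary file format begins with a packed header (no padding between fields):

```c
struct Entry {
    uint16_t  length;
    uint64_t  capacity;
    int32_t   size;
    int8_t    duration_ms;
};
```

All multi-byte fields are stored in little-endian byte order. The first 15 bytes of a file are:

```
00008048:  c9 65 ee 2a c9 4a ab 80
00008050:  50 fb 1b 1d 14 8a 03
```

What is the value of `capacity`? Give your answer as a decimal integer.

18109115574839225070

`capacity` follows `length` (2 bytes), so it starts at byte offset 2 and occupies 8 bytes.
Bytes at offsets 2..9: EE 2A C9 4A AB 80 50 FB.
In little-endian order the low byte comes first in memory.
Reassemble most-significant byte first: FB 50 80 AB 4A C9 2A EE → 0xFB5080AB4AC92AEE.
0xFB5080AB4AC92AEE = 18109115574839225070.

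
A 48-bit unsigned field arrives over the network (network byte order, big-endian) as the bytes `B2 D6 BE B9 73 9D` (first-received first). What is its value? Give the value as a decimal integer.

196635392570269

Big-endian: lowest address holds the most-significant byte.
The bytes are already most-significant first: 0xB2D6BEB9739D.
0xB2D6BEB9739D = 196635392570269.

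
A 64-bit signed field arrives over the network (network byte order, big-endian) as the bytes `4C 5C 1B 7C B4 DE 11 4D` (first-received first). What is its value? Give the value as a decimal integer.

Big-endian stores the most-significant byte at the lowest address.
The bytes are already most-significant first: 0x4C5C1B7CB4DE114D.
0x4C5C1B7CB4DE114D = 5502303067164250445.

5502303067164250445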